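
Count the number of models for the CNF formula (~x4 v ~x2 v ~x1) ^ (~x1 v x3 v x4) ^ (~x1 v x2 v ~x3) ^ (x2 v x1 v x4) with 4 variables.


Enumerate all 16 truth assignments over 4 variables.
Test each against every clause.
Satisfying assignments found: 8.

8


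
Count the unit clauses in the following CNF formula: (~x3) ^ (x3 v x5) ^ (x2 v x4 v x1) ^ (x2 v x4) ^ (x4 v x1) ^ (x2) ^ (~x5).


A unit clause contains exactly one literal.
Unit clauses found: (~x3), (x2), (~x5).
Count = 3.

3


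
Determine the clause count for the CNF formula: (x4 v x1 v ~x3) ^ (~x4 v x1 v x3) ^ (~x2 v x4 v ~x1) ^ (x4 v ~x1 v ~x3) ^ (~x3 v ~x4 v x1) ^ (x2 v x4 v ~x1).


Each group enclosed in parentheses joined by ^ is one clause.
Counting the conjuncts: 6 clauses.

6


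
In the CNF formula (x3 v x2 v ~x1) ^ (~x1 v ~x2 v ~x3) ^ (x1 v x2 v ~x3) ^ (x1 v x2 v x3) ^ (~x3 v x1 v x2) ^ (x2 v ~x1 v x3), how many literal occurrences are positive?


Scan each clause for unnegated literals.
Clause 1: 2 positive; Clause 2: 0 positive; Clause 3: 2 positive; Clause 4: 3 positive; Clause 5: 2 positive; Clause 6: 2 positive.
Total positive literal occurrences = 11.

11


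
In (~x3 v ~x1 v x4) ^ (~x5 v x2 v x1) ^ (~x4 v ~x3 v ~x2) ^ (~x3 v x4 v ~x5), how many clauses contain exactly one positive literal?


A definite clause has exactly one positive literal.
Clause 1: 1 positive -> definite
Clause 2: 2 positive -> not definite
Clause 3: 0 positive -> not definite
Clause 4: 1 positive -> definite
Definite clause count = 2.

2


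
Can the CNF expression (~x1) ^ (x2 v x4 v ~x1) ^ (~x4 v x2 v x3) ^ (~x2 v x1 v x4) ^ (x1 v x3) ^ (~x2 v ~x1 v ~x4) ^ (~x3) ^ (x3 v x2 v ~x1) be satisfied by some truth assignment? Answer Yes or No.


Check all 16 possible truth assignments.
Number of satisfying assignments found: 0.
The formula is unsatisfiable.

No


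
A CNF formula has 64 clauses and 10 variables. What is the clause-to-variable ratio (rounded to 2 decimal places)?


Clause-to-variable ratio = clauses / variables.
64 / 10 = 6.4.

6.4


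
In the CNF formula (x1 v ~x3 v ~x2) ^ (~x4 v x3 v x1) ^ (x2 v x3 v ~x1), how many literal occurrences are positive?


Scan each clause for unnegated literals.
Clause 1: 1 positive; Clause 2: 2 positive; Clause 3: 2 positive.
Total positive literal occurrences = 5.

5


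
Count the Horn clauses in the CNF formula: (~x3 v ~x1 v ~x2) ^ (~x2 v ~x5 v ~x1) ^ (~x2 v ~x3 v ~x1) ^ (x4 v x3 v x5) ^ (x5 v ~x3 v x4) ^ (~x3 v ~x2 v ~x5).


A Horn clause has at most one positive literal.
Clause 1: 0 positive lit(s) -> Horn
Clause 2: 0 positive lit(s) -> Horn
Clause 3: 0 positive lit(s) -> Horn
Clause 4: 3 positive lit(s) -> not Horn
Clause 5: 2 positive lit(s) -> not Horn
Clause 6: 0 positive lit(s) -> Horn
Total Horn clauses = 4.

4


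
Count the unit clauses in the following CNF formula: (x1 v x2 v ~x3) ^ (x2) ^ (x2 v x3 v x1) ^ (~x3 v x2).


A unit clause contains exactly one literal.
Unit clauses found: (x2).
Count = 1.

1


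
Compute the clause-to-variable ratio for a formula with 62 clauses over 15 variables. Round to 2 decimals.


Clause-to-variable ratio = clauses / variables.
62 / 15 = 4.13.

4.13


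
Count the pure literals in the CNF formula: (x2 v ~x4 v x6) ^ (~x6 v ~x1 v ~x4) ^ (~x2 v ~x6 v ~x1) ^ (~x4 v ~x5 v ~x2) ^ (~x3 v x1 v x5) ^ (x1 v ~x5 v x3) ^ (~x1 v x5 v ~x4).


A pure literal appears in only one polarity across all clauses.
Pure literals: x4 (negative only).
Count = 1.

1


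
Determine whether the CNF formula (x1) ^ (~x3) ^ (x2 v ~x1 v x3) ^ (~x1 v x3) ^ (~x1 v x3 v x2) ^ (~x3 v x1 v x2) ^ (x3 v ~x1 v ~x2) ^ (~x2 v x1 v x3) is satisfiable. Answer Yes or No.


Check all 8 possible truth assignments.
Number of satisfying assignments found: 0.
The formula is unsatisfiable.

No


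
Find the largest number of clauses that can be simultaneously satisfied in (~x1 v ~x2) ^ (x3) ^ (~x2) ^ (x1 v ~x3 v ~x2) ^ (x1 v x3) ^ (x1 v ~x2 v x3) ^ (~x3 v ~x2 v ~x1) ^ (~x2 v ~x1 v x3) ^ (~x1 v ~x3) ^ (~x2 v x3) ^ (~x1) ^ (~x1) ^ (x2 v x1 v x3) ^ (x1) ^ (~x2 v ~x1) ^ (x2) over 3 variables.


Enumerate all 8 truth assignments.
For each, count how many of the 16 clauses are satisfied.
The formula is not fully satisfiable, so the maximum is below 16.
Maximum simultaneously satisfiable clauses = 14.

14


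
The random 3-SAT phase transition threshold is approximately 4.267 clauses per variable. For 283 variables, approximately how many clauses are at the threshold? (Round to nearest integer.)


The 3-SAT phase transition occurs at approximately 4.267 clauses per variable.
m = 4.267 * 283 = 1207.561.
Rounded to nearest integer: 1208.

1208


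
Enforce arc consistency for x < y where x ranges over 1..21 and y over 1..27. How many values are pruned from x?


For the constraint x < y, x needs a supporting value in y's domain.
x can be at most 26 (one less than y's maximum).
Valid x values from domain: 21 out of 21.
Pruned = 21 - 21 = 0.

0


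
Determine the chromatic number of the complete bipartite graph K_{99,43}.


K_{99,43} is bipartite by definition: the two parts are independent sets, with every edge crossing between them.
Color all vertices in one part with color 1 and all vertices in the other part with color 2.
Since the graph has at least one edge, one color does not suffice.
Chromatic number = 2.

2


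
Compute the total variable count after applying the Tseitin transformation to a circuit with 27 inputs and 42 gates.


The Tseitin transformation introduces one auxiliary variable per gate.
Total variables = inputs + gates = 27 + 42 = 69.

69


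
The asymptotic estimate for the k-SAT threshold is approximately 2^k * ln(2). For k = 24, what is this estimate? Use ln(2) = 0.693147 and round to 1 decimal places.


Using the asymptotic formula: threshold ~ 2^k * ln(2).
2^24 = 16777216.
16777216 * 0.693147 = 11629076.9.

11629076.9


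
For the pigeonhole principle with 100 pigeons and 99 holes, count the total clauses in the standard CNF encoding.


The PHP encoding has two parts:
1) At-least-one-hole clauses: 100 (one per pigeon, each with 99 literals).
2) At-most-one-pigeon-per-hole clauses: 99 holes * C(100,2) = 99 * 4950 = 490050.
Total clauses = 100 + 490050 = 490150.

490150


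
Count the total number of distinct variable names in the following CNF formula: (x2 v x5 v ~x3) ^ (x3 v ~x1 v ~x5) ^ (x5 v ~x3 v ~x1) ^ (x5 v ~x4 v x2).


Identify each distinct variable in the formula.
Variables found: x1, x2, x3, x4, x5.
Total distinct variables = 5.

5


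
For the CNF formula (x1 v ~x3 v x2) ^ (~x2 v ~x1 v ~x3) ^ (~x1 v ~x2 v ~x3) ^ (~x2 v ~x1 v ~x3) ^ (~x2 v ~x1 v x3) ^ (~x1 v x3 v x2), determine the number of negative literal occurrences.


Scan each clause for negated literals.
Clause 1: 1 negative; Clause 2: 3 negative; Clause 3: 3 negative; Clause 4: 3 negative; Clause 5: 2 negative; Clause 6: 1 negative.
Total negative literal occurrences = 13.

13


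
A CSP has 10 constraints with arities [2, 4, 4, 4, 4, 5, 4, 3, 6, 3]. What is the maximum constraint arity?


The arities are: 2, 4, 4, 4, 4, 5, 4, 3, 6, 3.
Scan for the maximum value.
Maximum arity = 6.

6


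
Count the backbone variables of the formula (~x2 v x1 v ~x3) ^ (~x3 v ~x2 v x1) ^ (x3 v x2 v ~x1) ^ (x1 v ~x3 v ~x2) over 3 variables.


Find all satisfying assignments: 6 model(s).
Check which variables have the same value in every model.
No variable is fixed across all models.
Backbone size = 0.

0


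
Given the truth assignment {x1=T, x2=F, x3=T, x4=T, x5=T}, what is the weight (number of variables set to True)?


The weight is the number of variables assigned True.
True variables: x1, x3, x4, x5.
Weight = 4.

4


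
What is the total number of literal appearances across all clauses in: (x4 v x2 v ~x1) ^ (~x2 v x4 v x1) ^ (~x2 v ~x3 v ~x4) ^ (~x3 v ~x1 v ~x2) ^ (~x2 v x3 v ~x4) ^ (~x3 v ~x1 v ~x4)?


Clause lengths: 3, 3, 3, 3, 3, 3.
Sum = 3 + 3 + 3 + 3 + 3 + 3 = 18.

18


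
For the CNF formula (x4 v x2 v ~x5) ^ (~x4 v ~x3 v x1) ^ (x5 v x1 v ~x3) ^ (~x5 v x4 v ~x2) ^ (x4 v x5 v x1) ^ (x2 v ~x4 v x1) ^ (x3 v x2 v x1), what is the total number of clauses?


Each group enclosed in parentheses joined by ^ is one clause.
Counting the conjuncts: 7 clauses.

7


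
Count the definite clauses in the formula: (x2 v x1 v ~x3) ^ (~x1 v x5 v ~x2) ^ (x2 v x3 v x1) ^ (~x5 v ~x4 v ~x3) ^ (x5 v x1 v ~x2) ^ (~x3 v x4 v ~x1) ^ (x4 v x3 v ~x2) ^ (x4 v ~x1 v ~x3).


A definite clause has exactly one positive literal.
Clause 1: 2 positive -> not definite
Clause 2: 1 positive -> definite
Clause 3: 3 positive -> not definite
Clause 4: 0 positive -> not definite
Clause 5: 2 positive -> not definite
Clause 6: 1 positive -> definite
Clause 7: 2 positive -> not definite
Clause 8: 1 positive -> definite
Definite clause count = 3.

3


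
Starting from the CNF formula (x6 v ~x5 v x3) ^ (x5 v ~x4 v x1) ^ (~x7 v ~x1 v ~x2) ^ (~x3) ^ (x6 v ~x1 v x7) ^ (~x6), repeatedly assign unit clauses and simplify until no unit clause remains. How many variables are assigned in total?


Unit propagation repeatedly assigns the literal in any unit clause, then simplifies.
Assignments in order: x3 = F, x6 = F, x5 = F.
No further unit clauses remain.
Total variables assigned = 3.

3


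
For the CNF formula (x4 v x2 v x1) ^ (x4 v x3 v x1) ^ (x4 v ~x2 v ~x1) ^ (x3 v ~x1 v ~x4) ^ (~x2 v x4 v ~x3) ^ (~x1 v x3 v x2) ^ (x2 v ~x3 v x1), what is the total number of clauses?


Each group enclosed in parentheses joined by ^ is one clause.
Counting the conjuncts: 7 clauses.

7


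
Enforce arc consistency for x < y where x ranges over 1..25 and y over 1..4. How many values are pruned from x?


For the constraint x < y, x needs a supporting value in y's domain.
x can be at most 3 (one less than y's maximum).
Valid x values from domain: 3 out of 25.
Pruned = 25 - 3 = 22.

22


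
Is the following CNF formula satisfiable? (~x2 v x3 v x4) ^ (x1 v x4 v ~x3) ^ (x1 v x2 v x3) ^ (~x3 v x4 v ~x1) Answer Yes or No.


Check all 16 possible truth assignments.
Number of satisfying assignments found: 8.
The formula is satisfiable.

Yes


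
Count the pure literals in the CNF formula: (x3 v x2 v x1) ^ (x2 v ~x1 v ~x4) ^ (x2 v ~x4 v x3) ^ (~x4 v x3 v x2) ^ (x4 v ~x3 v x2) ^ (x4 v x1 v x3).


A pure literal appears in only one polarity across all clauses.
Pure literals: x2 (positive only).
Count = 1.

1


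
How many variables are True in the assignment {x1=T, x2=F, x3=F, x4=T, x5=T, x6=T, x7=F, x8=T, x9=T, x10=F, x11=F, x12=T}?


The weight is the number of variables assigned True.
True variables: x1, x4, x5, x6, x8, x9, x12.
Weight = 7.

7


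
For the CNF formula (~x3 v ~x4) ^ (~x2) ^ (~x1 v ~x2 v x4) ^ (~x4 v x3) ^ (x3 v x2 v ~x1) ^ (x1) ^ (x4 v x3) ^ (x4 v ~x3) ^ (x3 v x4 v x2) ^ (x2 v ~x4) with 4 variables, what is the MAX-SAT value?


Enumerate all 16 truth assignments.
For each, count how many of the 10 clauses are satisfied.
The formula is not fully satisfiable, so the maximum is below 10.
Maximum simultaneously satisfiable clauses = 9.

9


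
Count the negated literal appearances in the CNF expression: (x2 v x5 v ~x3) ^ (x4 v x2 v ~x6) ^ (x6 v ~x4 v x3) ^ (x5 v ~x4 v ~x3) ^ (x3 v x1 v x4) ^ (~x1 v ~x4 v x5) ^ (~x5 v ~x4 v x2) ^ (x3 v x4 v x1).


Scan each clause for negated literals.
Clause 1: 1 negative; Clause 2: 1 negative; Clause 3: 1 negative; Clause 4: 2 negative; Clause 5: 0 negative; Clause 6: 2 negative; Clause 7: 2 negative; Clause 8: 0 negative.
Total negative literal occurrences = 9.

9


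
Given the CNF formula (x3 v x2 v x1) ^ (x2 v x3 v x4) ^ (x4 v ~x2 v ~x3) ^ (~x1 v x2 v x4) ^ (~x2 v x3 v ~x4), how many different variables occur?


Identify each distinct variable in the formula.
Variables found: x1, x2, x3, x4.
Total distinct variables = 4.

4


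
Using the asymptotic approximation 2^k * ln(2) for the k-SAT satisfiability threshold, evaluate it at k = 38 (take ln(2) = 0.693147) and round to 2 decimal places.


Using the asymptotic formula: threshold ~ 2^k * ln(2).
2^38 = 274877906944.
274877906944 * 0.693147 = 190530796564.51.

190530796564.51


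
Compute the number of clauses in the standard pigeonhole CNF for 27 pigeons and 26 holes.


The PHP encoding has two parts:
1) At-least-one-hole clauses: 27 (one per pigeon, each with 26 literals).
2) At-most-one-pigeon-per-hole clauses: 26 holes * C(27,2) = 26 * 351 = 9126.
Total clauses = 27 + 9126 = 9153.

9153


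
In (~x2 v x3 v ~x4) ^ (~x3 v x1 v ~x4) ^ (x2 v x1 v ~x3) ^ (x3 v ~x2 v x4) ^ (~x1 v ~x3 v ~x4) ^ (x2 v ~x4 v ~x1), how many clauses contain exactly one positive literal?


A definite clause has exactly one positive literal.
Clause 1: 1 positive -> definite
Clause 2: 1 positive -> definite
Clause 3: 2 positive -> not definite
Clause 4: 2 positive -> not definite
Clause 5: 0 positive -> not definite
Clause 6: 1 positive -> definite
Definite clause count = 3.

3


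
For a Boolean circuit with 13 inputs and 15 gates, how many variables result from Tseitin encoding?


The Tseitin transformation introduces one auxiliary variable per gate.
Total variables = inputs + gates = 13 + 15 = 28.

28


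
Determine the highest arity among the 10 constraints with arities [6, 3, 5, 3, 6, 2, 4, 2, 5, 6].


The arities are: 6, 3, 5, 3, 6, 2, 4, 2, 5, 6.
Scan for the maximum value.
Maximum arity = 6.

6


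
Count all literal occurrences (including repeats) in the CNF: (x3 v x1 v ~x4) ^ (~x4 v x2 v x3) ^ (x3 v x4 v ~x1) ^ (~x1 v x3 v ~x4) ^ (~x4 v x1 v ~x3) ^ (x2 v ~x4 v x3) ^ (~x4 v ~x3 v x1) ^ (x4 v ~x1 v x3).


Clause lengths: 3, 3, 3, 3, 3, 3, 3, 3.
Sum = 3 + 3 + 3 + 3 + 3 + 3 + 3 + 3 = 24.

24


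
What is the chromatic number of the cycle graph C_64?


A cycle on an even number of vertices is bipartite: alternate two colors around the cycle.
Since 64 is even, two colors suffice, and at least two are needed because the graph has edges.
Chromatic number = 2.

2


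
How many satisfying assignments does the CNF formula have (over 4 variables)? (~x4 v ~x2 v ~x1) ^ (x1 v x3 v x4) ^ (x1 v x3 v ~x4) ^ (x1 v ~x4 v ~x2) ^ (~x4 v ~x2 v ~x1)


Enumerate all 16 truth assignments over 4 variables.
Test each against every clause.
Satisfying assignments found: 9.

9


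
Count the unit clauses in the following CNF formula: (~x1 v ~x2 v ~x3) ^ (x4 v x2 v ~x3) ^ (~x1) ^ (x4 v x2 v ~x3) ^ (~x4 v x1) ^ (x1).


A unit clause contains exactly one literal.
Unit clauses found: (~x1), (x1).
Count = 2.

2


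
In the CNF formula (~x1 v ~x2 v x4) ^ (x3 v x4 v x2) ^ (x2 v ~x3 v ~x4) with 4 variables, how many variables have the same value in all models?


Find all satisfying assignments: 10 model(s).
Check which variables have the same value in every model.
No variable is fixed across all models.
Backbone size = 0.

0


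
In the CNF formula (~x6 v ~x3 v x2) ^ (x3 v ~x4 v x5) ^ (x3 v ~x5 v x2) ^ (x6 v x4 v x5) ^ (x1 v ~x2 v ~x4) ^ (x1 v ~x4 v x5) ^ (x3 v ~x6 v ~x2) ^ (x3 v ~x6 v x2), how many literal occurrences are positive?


Scan each clause for unnegated literals.
Clause 1: 1 positive; Clause 2: 2 positive; Clause 3: 2 positive; Clause 4: 3 positive; Clause 5: 1 positive; Clause 6: 2 positive; Clause 7: 1 positive; Clause 8: 2 positive.
Total positive literal occurrences = 14.

14


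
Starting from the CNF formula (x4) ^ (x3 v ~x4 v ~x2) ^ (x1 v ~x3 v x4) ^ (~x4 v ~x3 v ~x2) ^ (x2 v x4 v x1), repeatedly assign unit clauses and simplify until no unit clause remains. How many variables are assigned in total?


Unit propagation repeatedly assigns the literal in any unit clause, then simplifies.
Assignments in order: x4 = T.
No further unit clauses remain.
Total variables assigned = 1.

1


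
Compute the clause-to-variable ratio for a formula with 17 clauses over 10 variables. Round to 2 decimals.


Clause-to-variable ratio = clauses / variables.
17 / 10 = 1.7.

1.7


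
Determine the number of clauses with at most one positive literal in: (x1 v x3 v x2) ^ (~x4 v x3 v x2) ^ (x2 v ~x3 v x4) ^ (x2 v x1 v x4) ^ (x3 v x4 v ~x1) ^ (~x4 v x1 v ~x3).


A Horn clause has at most one positive literal.
Clause 1: 3 positive lit(s) -> not Horn
Clause 2: 2 positive lit(s) -> not Horn
Clause 3: 2 positive lit(s) -> not Horn
Clause 4: 3 positive lit(s) -> not Horn
Clause 5: 2 positive lit(s) -> not Horn
Clause 6: 1 positive lit(s) -> Horn
Total Horn clauses = 1.

1


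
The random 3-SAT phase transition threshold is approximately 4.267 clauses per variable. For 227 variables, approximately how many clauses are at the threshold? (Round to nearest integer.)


The 3-SAT phase transition occurs at approximately 4.267 clauses per variable.
m = 4.267 * 227 = 968.609.
Rounded to nearest integer: 969.

969


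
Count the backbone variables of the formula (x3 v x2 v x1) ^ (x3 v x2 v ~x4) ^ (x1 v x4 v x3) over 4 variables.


Find all satisfying assignments: 12 model(s).
Check which variables have the same value in every model.
No variable is fixed across all models.
Backbone size = 0.

0


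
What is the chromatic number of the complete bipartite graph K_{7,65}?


K_{7,65} is bipartite by definition: the two parts are independent sets, with every edge crossing between them.
Color all vertices in one part with color 1 and all vertices in the other part with color 2.
Since the graph has at least one edge, one color does not suffice.
Chromatic number = 2.

2


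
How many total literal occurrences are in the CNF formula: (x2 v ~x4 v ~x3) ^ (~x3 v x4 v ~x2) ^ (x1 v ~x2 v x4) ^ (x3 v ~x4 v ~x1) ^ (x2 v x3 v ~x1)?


Clause lengths: 3, 3, 3, 3, 3.
Sum = 3 + 3 + 3 + 3 + 3 = 15.

15


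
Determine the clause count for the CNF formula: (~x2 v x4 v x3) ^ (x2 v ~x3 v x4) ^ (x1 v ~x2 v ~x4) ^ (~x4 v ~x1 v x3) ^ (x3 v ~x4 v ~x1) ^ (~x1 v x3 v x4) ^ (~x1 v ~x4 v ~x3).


Each group enclosed in parentheses joined by ^ is one clause.
Counting the conjuncts: 7 clauses.

7


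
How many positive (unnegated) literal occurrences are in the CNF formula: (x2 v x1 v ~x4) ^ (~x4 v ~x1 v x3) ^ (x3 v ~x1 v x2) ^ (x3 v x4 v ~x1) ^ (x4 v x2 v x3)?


Scan each clause for unnegated literals.
Clause 1: 2 positive; Clause 2: 1 positive; Clause 3: 2 positive; Clause 4: 2 positive; Clause 5: 3 positive.
Total positive literal occurrences = 10.

10


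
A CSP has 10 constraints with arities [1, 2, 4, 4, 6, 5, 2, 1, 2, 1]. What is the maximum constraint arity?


The arities are: 1, 2, 4, 4, 6, 5, 2, 1, 2, 1.
Scan for the maximum value.
Maximum arity = 6.

6


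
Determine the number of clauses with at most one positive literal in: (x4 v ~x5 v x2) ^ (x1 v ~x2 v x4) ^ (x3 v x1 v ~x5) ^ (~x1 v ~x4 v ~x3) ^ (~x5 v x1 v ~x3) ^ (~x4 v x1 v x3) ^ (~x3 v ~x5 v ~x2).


A Horn clause has at most one positive literal.
Clause 1: 2 positive lit(s) -> not Horn
Clause 2: 2 positive lit(s) -> not Horn
Clause 3: 2 positive lit(s) -> not Horn
Clause 4: 0 positive lit(s) -> Horn
Clause 5: 1 positive lit(s) -> Horn
Clause 6: 2 positive lit(s) -> not Horn
Clause 7: 0 positive lit(s) -> Horn
Total Horn clauses = 3.

3


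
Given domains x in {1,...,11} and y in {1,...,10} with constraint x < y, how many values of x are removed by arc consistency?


For the constraint x < y, x needs a supporting value in y's domain.
x can be at most 9 (one less than y's maximum).
Valid x values from domain: 9 out of 11.
Pruned = 11 - 9 = 2.

2


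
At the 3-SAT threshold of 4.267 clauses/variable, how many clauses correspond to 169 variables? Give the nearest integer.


The 3-SAT phase transition occurs at approximately 4.267 clauses per variable.
m = 4.267 * 169 = 721.123.
Rounded to nearest integer: 721.

721


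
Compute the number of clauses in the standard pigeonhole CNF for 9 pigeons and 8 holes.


The PHP encoding has two parts:
1) At-least-one-hole clauses: 9 (one per pigeon, each with 8 literals).
2) At-most-one-pigeon-per-hole clauses: 8 holes * C(9,2) = 8 * 36 = 288.
Total clauses = 9 + 288 = 297.

297


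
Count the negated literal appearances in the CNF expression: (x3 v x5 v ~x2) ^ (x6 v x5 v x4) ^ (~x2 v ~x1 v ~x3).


Scan each clause for negated literals.
Clause 1: 1 negative; Clause 2: 0 negative; Clause 3: 3 negative.
Total negative literal occurrences = 4.

4


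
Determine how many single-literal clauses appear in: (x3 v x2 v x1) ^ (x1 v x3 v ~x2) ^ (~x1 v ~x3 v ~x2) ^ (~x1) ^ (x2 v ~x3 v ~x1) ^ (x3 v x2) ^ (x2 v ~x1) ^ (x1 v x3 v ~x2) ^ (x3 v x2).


A unit clause contains exactly one literal.
Unit clauses found: (~x1).
Count = 1.

1


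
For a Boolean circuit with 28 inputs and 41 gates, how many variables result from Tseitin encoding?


The Tseitin transformation introduces one auxiliary variable per gate.
Total variables = inputs + gates = 28 + 41 = 69.

69


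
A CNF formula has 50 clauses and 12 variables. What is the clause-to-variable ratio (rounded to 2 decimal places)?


Clause-to-variable ratio = clauses / variables.
50 / 12 = 4.17.

4.17


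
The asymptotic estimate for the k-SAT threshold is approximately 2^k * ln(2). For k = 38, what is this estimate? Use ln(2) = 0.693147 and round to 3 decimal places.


Using the asymptotic formula: threshold ~ 2^k * ln(2).
2^38 = 274877906944.
274877906944 * 0.693147 = 190530796564.513.

190530796564.513


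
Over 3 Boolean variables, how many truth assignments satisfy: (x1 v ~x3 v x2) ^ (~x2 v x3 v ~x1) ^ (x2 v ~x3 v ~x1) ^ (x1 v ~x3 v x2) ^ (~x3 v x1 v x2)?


Enumerate all 8 truth assignments over 3 variables.
Test each against every clause.
Satisfying assignments found: 5.

5


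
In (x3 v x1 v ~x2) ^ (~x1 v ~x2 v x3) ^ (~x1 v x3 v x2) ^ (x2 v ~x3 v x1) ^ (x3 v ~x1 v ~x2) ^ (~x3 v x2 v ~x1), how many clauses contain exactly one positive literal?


A definite clause has exactly one positive literal.
Clause 1: 2 positive -> not definite
Clause 2: 1 positive -> definite
Clause 3: 2 positive -> not definite
Clause 4: 2 positive -> not definite
Clause 5: 1 positive -> definite
Clause 6: 1 positive -> definite
Definite clause count = 3.

3


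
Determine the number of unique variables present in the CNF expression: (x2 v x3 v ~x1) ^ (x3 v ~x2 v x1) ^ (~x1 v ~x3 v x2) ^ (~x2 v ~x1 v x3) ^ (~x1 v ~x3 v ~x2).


Identify each distinct variable in the formula.
Variables found: x1, x2, x3.
Total distinct variables = 3.

3


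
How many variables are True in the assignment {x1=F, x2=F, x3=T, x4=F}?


The weight is the number of variables assigned True.
True variables: x3.
Weight = 1.

1


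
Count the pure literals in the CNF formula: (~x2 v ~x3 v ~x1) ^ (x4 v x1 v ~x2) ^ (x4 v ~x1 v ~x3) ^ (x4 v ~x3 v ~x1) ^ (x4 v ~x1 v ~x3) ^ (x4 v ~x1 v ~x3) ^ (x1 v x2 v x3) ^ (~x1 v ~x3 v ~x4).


A pure literal appears in only one polarity across all clauses.
No pure literals found.
Count = 0.

0


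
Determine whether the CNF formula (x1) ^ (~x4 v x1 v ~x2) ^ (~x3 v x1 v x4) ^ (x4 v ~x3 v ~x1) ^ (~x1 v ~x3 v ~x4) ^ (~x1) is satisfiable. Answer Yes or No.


Check all 16 possible truth assignments.
Number of satisfying assignments found: 0.
The formula is unsatisfiable.

No


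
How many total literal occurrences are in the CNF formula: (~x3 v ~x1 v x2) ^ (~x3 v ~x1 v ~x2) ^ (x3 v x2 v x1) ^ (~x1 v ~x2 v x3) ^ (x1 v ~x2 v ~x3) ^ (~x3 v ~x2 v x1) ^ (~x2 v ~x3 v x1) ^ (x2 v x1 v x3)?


Clause lengths: 3, 3, 3, 3, 3, 3, 3, 3.
Sum = 3 + 3 + 3 + 3 + 3 + 3 + 3 + 3 = 24.

24


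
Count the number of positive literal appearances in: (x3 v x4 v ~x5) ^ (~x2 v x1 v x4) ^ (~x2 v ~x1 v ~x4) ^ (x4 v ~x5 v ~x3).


Scan each clause for unnegated literals.
Clause 1: 2 positive; Clause 2: 2 positive; Clause 3: 0 positive; Clause 4: 1 positive.
Total positive literal occurrences = 5.

5


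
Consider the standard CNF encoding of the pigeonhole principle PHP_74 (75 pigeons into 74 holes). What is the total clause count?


The PHP encoding has two parts:
1) At-least-one-hole clauses: 75 (one per pigeon, each with 74 literals).
2) At-most-one-pigeon-per-hole clauses: 74 holes * C(75,2) = 74 * 2775 = 205350.
Total clauses = 75 + 205350 = 205425.

205425


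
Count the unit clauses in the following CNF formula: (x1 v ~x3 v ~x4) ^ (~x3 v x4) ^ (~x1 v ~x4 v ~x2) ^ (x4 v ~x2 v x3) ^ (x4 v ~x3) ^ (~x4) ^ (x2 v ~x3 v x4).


A unit clause contains exactly one literal.
Unit clauses found: (~x4).
Count = 1.

1


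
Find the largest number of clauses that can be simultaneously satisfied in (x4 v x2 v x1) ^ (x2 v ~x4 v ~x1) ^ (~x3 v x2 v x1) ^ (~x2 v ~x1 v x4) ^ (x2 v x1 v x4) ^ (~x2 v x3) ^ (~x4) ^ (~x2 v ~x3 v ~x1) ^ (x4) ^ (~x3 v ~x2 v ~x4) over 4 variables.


Enumerate all 16 truth assignments.
For each, count how many of the 10 clauses are satisfied.
The formula is not fully satisfiable, so the maximum is below 10.
Maximum simultaneously satisfiable clauses = 9.

9


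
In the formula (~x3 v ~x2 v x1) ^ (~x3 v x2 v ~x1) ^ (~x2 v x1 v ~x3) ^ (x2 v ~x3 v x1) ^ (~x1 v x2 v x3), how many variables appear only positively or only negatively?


A pure literal appears in only one polarity across all clauses.
No pure literals found.
Count = 0.

0


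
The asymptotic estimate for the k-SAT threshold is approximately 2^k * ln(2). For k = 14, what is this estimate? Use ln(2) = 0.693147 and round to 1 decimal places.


Using the asymptotic formula: threshold ~ 2^k * ln(2).
2^14 = 16384.
16384 * 0.693147 = 11356.5.

11356.5


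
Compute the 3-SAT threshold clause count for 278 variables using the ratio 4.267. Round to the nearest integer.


The 3-SAT phase transition occurs at approximately 4.267 clauses per variable.
m = 4.267 * 278 = 1186.226.
Rounded to nearest integer: 1186.

1186


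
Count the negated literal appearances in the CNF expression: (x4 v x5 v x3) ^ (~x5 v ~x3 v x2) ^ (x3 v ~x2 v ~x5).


Scan each clause for negated literals.
Clause 1: 0 negative; Clause 2: 2 negative; Clause 3: 2 negative.
Total negative literal occurrences = 4.

4


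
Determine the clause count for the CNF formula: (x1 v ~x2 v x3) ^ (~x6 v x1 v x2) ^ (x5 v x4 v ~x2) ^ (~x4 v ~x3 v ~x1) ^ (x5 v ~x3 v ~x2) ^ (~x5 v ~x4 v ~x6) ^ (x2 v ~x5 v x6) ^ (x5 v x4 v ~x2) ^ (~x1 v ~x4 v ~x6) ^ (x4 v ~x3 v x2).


Each group enclosed in parentheses joined by ^ is one clause.
Counting the conjuncts: 10 clauses.

10


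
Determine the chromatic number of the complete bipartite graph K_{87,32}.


K_{87,32} is bipartite by definition: the two parts are independent sets, with every edge crossing between them.
Color all vertices in one part with color 1 and all vertices in the other part with color 2.
Since the graph has at least one edge, one color does not suffice.
Chromatic number = 2.

2


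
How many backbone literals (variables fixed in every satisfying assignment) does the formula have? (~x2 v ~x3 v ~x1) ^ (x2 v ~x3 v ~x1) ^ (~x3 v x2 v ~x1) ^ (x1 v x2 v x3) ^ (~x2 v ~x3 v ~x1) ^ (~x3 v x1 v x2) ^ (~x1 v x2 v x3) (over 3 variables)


Find all satisfying assignments: 3 model(s).
Check which variables have the same value in every model.
Fixed variables: x2=T.
Backbone size = 1.

1


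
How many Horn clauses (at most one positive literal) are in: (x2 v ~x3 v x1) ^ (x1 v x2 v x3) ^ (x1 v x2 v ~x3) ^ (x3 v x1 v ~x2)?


A Horn clause has at most one positive literal.
Clause 1: 2 positive lit(s) -> not Horn
Clause 2: 3 positive lit(s) -> not Horn
Clause 3: 2 positive lit(s) -> not Horn
Clause 4: 2 positive lit(s) -> not Horn
Total Horn clauses = 0.

0


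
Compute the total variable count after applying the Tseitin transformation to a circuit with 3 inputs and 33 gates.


The Tseitin transformation introduces one auxiliary variable per gate.
Total variables = inputs + gates = 3 + 33 = 36.

36


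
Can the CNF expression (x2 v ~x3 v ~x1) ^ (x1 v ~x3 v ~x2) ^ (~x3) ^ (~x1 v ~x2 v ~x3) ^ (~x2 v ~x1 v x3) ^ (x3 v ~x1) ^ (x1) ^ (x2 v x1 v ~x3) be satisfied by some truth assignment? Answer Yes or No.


Check all 8 possible truth assignments.
Number of satisfying assignments found: 0.
The formula is unsatisfiable.

No


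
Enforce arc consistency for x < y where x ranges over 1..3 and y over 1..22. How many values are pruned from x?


For the constraint x < y, x needs a supporting value in y's domain.
x can be at most 21 (one less than y's maximum).
Valid x values from domain: 3 out of 3.
Pruned = 3 - 3 = 0.

0


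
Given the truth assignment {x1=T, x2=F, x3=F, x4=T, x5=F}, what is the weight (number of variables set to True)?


The weight is the number of variables assigned True.
True variables: x1, x4.
Weight = 2.

2


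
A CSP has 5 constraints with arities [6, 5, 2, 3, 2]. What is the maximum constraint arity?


The arities are: 6, 5, 2, 3, 2.
Scan for the maximum value.
Maximum arity = 6.

6


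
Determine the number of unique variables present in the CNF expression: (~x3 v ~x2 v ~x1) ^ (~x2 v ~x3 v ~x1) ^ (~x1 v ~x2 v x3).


Identify each distinct variable in the formula.
Variables found: x1, x2, x3.
Total distinct variables = 3.

3


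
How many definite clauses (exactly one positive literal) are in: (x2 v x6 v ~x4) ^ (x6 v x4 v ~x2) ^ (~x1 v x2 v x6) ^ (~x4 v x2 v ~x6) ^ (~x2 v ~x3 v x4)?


A definite clause has exactly one positive literal.
Clause 1: 2 positive -> not definite
Clause 2: 2 positive -> not definite
Clause 3: 2 positive -> not definite
Clause 4: 1 positive -> definite
Clause 5: 1 positive -> definite
Definite clause count = 2.

2


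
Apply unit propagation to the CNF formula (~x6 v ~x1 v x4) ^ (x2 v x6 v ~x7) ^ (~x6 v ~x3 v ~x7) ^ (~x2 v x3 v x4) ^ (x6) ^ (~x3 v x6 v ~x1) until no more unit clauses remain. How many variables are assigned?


Unit propagation repeatedly assigns the literal in any unit clause, then simplifies.
Assignments in order: x6 = T.
No further unit clauses remain.
Total variables assigned = 1.

1


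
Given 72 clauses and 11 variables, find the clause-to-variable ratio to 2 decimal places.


Clause-to-variable ratio = clauses / variables.
72 / 11 = 6.55.

6.55


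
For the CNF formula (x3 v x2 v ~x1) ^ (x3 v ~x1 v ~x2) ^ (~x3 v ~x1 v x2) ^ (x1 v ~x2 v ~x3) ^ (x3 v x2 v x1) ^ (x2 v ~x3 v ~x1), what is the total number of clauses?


Each group enclosed in parentheses joined by ^ is one clause.
Counting the conjuncts: 6 clauses.

6


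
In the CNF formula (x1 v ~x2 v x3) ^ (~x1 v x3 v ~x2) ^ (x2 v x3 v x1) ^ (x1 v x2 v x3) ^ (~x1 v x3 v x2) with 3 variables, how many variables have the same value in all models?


Find all satisfying assignments: 4 model(s).
Check which variables have the same value in every model.
Fixed variables: x3=T.
Backbone size = 1.

1


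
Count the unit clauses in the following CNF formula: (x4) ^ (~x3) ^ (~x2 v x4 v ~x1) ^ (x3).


A unit clause contains exactly one literal.
Unit clauses found: (x4), (~x3), (x3).
Count = 3.

3


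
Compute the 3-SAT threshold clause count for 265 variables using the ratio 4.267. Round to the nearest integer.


The 3-SAT phase transition occurs at approximately 4.267 clauses per variable.
m = 4.267 * 265 = 1130.755.
Rounded to nearest integer: 1131.

1131


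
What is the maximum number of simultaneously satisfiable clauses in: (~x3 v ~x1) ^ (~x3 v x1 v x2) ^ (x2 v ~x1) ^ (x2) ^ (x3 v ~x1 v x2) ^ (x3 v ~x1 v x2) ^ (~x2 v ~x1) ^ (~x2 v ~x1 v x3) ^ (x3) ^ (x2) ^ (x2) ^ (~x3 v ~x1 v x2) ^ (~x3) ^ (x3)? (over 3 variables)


Enumerate all 8 truth assignments.
For each, count how many of the 14 clauses are satisfied.
The formula is not fully satisfiable, so the maximum is below 14.
Maximum simultaneously satisfiable clauses = 13.

13


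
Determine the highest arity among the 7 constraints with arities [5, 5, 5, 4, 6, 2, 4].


The arities are: 5, 5, 5, 4, 6, 2, 4.
Scan for the maximum value.
Maximum arity = 6.

6


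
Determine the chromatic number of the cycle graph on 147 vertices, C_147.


An odd cycle cannot be 2-colored: alternating two colors around the cycle returns to the start with a conflict.
Since 147 is odd, three colors are required (and three suffice).
Chromatic number = 3.

3


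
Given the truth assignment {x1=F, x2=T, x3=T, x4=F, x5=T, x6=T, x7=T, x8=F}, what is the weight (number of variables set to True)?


The weight is the number of variables assigned True.
True variables: x2, x3, x5, x6, x7.
Weight = 5.

5


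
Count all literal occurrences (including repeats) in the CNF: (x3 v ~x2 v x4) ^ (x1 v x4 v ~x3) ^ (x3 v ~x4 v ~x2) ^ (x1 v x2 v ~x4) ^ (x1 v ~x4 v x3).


Clause lengths: 3, 3, 3, 3, 3.
Sum = 3 + 3 + 3 + 3 + 3 = 15.

15


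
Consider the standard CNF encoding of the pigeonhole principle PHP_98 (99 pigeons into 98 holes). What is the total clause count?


The PHP encoding has two parts:
1) At-least-one-hole clauses: 99 (one per pigeon, each with 98 literals).
2) At-most-one-pigeon-per-hole clauses: 98 holes * C(99,2) = 98 * 4851 = 475398.
Total clauses = 99 + 475398 = 475497.

475497


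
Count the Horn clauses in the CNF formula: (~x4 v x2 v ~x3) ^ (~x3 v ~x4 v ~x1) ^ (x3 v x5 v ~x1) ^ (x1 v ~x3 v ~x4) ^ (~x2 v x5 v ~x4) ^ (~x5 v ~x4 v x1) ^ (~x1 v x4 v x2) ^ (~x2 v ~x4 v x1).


A Horn clause has at most one positive literal.
Clause 1: 1 positive lit(s) -> Horn
Clause 2: 0 positive lit(s) -> Horn
Clause 3: 2 positive lit(s) -> not Horn
Clause 4: 1 positive lit(s) -> Horn
Clause 5: 1 positive lit(s) -> Horn
Clause 6: 1 positive lit(s) -> Horn
Clause 7: 2 positive lit(s) -> not Horn
Clause 8: 1 positive lit(s) -> Horn
Total Horn clauses = 6.

6


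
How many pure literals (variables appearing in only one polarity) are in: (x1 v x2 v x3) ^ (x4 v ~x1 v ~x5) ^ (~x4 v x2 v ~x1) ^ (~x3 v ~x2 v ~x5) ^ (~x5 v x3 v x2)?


A pure literal appears in only one polarity across all clauses.
Pure literals: x5 (negative only).
Count = 1.

1


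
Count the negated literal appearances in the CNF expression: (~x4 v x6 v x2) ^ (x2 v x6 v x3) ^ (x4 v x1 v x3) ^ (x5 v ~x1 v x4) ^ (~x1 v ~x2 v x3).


Scan each clause for negated literals.
Clause 1: 1 negative; Clause 2: 0 negative; Clause 3: 0 negative; Clause 4: 1 negative; Clause 5: 2 negative.
Total negative literal occurrences = 4.

4


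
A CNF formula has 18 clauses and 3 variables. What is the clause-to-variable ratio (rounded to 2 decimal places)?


Clause-to-variable ratio = clauses / variables.
18 / 3 = 6.0.

6.0


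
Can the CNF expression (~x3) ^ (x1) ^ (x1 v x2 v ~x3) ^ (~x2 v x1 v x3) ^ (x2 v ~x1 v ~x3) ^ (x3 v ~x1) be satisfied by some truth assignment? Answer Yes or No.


Check all 8 possible truth assignments.
Number of satisfying assignments found: 0.
The formula is unsatisfiable.

No


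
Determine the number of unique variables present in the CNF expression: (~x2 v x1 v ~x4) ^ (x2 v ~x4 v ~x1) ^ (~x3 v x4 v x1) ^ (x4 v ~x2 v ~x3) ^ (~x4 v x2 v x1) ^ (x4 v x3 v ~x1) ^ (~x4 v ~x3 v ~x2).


Identify each distinct variable in the formula.
Variables found: x1, x2, x3, x4.
Total distinct variables = 4.

4


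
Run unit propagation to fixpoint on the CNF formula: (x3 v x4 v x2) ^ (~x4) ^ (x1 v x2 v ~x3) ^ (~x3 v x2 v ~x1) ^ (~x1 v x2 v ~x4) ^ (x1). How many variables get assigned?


Unit propagation repeatedly assigns the literal in any unit clause, then simplifies.
Assignments in order: x4 = F, x1 = T.
No further unit clauses remain.
Total variables assigned = 2.

2


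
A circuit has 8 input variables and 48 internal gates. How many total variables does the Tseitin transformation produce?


The Tseitin transformation introduces one auxiliary variable per gate.
Total variables = inputs + gates = 8 + 48 = 56.

56


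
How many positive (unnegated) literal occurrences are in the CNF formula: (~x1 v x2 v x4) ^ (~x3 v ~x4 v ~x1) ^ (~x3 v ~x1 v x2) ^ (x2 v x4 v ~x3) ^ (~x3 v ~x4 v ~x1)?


Scan each clause for unnegated literals.
Clause 1: 2 positive; Clause 2: 0 positive; Clause 3: 1 positive; Clause 4: 2 positive; Clause 5: 0 positive.
Total positive literal occurrences = 5.

5


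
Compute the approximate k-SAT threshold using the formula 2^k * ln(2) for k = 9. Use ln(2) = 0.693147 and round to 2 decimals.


Using the asymptotic formula: threshold ~ 2^k * ln(2).
2^9 = 512.
512 * 0.693147 = 354.89.

354.89


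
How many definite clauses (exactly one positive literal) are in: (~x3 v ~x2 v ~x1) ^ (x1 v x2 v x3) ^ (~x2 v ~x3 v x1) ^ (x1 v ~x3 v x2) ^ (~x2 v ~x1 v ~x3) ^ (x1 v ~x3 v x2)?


A definite clause has exactly one positive literal.
Clause 1: 0 positive -> not definite
Clause 2: 3 positive -> not definite
Clause 3: 1 positive -> definite
Clause 4: 2 positive -> not definite
Clause 5: 0 positive -> not definite
Clause 6: 2 positive -> not definite
Definite clause count = 1.

1


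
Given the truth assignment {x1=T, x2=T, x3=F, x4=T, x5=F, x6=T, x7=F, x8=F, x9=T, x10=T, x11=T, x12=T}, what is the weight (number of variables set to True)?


The weight is the number of variables assigned True.
True variables: x1, x2, x4, x6, x9, x10, x11, x12.
Weight = 8.

8


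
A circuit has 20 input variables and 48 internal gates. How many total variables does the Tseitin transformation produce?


The Tseitin transformation introduces one auxiliary variable per gate.
Total variables = inputs + gates = 20 + 48 = 68.

68


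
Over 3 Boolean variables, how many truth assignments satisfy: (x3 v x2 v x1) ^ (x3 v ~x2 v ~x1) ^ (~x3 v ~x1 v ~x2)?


Enumerate all 8 truth assignments over 3 variables.
Test each against every clause.
Satisfying assignments found: 5.

5


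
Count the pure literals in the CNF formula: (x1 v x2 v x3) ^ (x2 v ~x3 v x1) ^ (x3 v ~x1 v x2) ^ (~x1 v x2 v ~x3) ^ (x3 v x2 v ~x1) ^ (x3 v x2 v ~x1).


A pure literal appears in only one polarity across all clauses.
Pure literals: x2 (positive only).
Count = 1.

1


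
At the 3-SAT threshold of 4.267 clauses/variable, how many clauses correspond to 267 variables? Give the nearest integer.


The 3-SAT phase transition occurs at approximately 4.267 clauses per variable.
m = 4.267 * 267 = 1139.289.
Rounded to nearest integer: 1139.

1139


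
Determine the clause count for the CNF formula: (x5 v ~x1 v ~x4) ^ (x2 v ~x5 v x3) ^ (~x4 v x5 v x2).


Each group enclosed in parentheses joined by ^ is one clause.
Counting the conjuncts: 3 clauses.

3


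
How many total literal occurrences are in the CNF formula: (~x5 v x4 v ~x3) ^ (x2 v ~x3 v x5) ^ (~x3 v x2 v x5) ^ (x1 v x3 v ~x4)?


Clause lengths: 3, 3, 3, 3.
Sum = 3 + 3 + 3 + 3 = 12.

12


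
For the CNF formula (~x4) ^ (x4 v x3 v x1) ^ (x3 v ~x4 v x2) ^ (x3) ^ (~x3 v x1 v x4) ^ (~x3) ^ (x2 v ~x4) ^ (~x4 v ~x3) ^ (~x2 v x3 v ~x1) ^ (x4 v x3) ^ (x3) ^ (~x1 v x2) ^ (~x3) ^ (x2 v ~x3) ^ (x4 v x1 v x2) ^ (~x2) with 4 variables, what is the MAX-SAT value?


Enumerate all 16 truth assignments.
For each, count how many of the 16 clauses are satisfied.
The formula is not fully satisfiable, so the maximum is below 16.
Maximum simultaneously satisfiable clauses = 13.

13


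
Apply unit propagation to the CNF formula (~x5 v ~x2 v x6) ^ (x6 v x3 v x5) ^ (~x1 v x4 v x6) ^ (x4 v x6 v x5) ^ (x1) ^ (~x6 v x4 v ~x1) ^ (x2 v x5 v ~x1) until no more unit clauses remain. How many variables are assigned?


Unit propagation repeatedly assigns the literal in any unit clause, then simplifies.
Assignments in order: x1 = T.
No further unit clauses remain.
Total variables assigned = 1.

1


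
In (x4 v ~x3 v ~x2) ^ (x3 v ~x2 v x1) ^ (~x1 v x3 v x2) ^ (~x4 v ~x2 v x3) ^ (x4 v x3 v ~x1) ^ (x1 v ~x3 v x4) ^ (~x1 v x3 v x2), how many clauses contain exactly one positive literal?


A definite clause has exactly one positive literal.
Clause 1: 1 positive -> definite
Clause 2: 2 positive -> not definite
Clause 3: 2 positive -> not definite
Clause 4: 1 positive -> definite
Clause 5: 2 positive -> not definite
Clause 6: 2 positive -> not definite
Clause 7: 2 positive -> not definite
Definite clause count = 2.

2


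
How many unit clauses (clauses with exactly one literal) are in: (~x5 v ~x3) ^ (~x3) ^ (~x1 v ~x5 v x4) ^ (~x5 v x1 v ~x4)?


A unit clause contains exactly one literal.
Unit clauses found: (~x3).
Count = 1.

1
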